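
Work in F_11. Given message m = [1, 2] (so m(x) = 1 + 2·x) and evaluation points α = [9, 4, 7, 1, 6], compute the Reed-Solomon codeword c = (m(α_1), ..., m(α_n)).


c = [8, 9, 4, 3, 2]

Message polynomial: m(x) = 1 + 2·x (mod 11).
For each evaluation point α_i, compute m(α_i) mod 11:
  α_1 = 9: Horner steps 2 → 8, so m(9) = 8.
  α_2 = 4: Horner steps 2 → 9, so m(4) = 9.
  α_3 = 7: Horner steps 2 → 4, so m(7) = 4.
  α_4 = 1: Horner steps 2 → 3, so m(1) = 3.
  α_5 = 6: Horner steps 2 → 2, so m(6) = 2.
Codeword c = [8, 9, 4, 3, 2] ∈ F_11^5.


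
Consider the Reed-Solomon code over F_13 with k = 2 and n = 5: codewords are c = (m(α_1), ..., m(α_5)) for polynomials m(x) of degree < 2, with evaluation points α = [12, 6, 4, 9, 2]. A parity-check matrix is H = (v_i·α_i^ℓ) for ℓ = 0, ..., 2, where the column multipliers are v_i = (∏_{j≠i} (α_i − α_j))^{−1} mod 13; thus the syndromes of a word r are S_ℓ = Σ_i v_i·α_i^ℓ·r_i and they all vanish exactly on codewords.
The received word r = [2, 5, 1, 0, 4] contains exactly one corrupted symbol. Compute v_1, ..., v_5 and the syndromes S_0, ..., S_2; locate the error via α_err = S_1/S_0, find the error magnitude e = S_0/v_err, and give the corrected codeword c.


S = (7, 3, 5), error at position 2, error magnitude e = 7, c = [2, 11, 1, 0, 4].

Step 1: column multipliers v_i = (∏_{j≠i}(α_i − α_j))^{−1} mod 13.
  i = 1 (α = 12): (12−6)(12−4)(12−9)(12−2) = 6·8·3·10 = 1440 ≡ 10, so v_1 = 10^{−1} = 4 (mod 13).
  i = 2 (α = 6): (6−12)(6−4)(6−9)(6−2) = (−6)·2·(−3)·4 = 144 ≡ 1, so v_2 = 1^{−1} = 1 (mod 13).
  i = 3 (α = 4): (4−12)(4−6)(4−9)(4−2) = (−8)·(−2)·(−5)·2 = −160 ≡ 9, so v_3 = 9^{−1} = 3 (mod 13).
  i = 4 (α = 9): (9−12)(9−6)(9−4)(9−2) = (−3)·3·5·7 = −315 ≡ 10, so v_4 = 10^{−1} = 4 (mod 13).
  i = 5 (α = 2): (2−12)(2−6)(2−4)(2−9) = (−10)·(−4)·(−2)·(−7) = 560 ≡ 1, so v_5 = 1^{−1} = 1 (mod 13).
  v = [4, 1, 3, 4, 1].
Step 2: syndromes of r = [2, 5, 1, 0, 4] (all sums mod 13).
  S_0 = Σ v_i r_i = 4·2 + 1·5 + 3·1 + 4·0 + 1·4 = 20 ≡ 7.
  S_1 = Σ v_i α_i r_i = 4·12·2 + 1·6·5 + 3·4·1 + 4·9·0 + 1·2·4 = 146 ≡ 3.
  α_i^2 mod 13 = [1, 10, 3, 3, 4].
  S_2 = Σ v_i α_i^2 r_i = 4·1·2 + 1·10·5 + 3·3·1 + 4·3·0 + 1·4·4 = 83 ≡ 5.
  S = (7, 3, 5) ≠ 0, so r is not a codeword (an error is present).
Step 3: locate the error. For a single error e at position i, S_ℓ = v_i·e·α_i^ℓ, so α_err = S_1/S_0.
  S_0^{−1} = 7^{−1} = 2 (mod 13), so α_err = 3·2 = 6 ≡ 6 = α_2. Error position i = 2.
  Consistency check: S_2/S_1 = 5·9 = 45 ≡ 6 = α_err ✓ (single-error assumption holds).
Step 4: error magnitude e = S_0/v_2 = S_0·∏_{j≠2}(α_2 − α_j) = 7·1 = 7 ≡ 7 (mod 13).
Step 5: correct position 2: c_2 = r_2 − e = 5 − 7 ≡ 11 (mod 13). Hence c = [2, 11, 1, 0, 4].
  Check: interpolating c through the α_i gives m(x) = 7 + 5·x (degree < 2) with m(α_i) = c_i for every i, so c is indeed a codeword.


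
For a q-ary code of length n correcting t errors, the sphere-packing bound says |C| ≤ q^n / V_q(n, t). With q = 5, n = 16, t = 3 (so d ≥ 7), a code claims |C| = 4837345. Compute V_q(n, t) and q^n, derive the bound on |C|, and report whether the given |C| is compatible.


V_q(n, t) = 37825, q^n = 152587890625, Hamming bound = 4034048, |C| = 4837345 > bound (violated).

Step 1: Compute V_q(n, t) = Σ_{j=0}^3 C(n, j) (q−1)^j.
  j = 0: C(16,0)·(4)^0 = 1·1 = 1.
  j = 1: C(16,1)·(4)^1 = 16·4 = 64.
  j = 2: C(16,2)·(4)^2 = 120·16 = 1920.
  j = 3: C(16,3)·(4)^3 = 560·64 = 35840.
  V_q(n, t) = 1 + 64 + 1920 + 35840 = 37825.
Step 2: q^n = 5^16 = 152587890625.
Step 3: Hamming bound ⌊q^n / V_q(n,t)⌋ = ⌊152587890625/37825⌋ = 4034048.
Step 4: Compare |C| = 4837345 to 4034048: violated.
The claimed |C| lies above the Hamming bound, so no 5-ary code of length 16 with d ≥ 7 can have 4837345 codewords.


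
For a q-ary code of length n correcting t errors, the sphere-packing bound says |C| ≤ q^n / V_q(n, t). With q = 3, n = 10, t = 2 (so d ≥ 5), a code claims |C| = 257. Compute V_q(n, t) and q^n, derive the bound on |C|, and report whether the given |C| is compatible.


V_q(n, t) = 201, q^n = 59049, Hamming bound = 293, |C| = 257 ≤ bound (satisfied).

Step 1: Compute V_q(n, t) = Σ_{j=0}^2 C(n, j) (q−1)^j.
  j = 0: C(10,0)·(2)^0 = 1·1 = 1.
  j = 1: C(10,1)·(2)^1 = 10·2 = 20.
  j = 2: C(10,2)·(2)^2 = 45·4 = 180.
  V_q(n, t) = 1 + 20 + 180 = 201.
Step 2: q^n = 3^10 = 59049.
Step 3: Hamming bound ⌊q^n / V_q(n,t)⌋ = ⌊59049/201⌋ = 293.
Step 4: Compare |C| = 257 to 293: satisfied.
The claimed |C| lies below the Hamming bound.


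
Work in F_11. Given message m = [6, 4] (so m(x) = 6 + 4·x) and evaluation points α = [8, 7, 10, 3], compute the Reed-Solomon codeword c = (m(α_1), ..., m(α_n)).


c = [5, 1, 2, 7]

Message polynomial: m(x) = 6 + 4·x (mod 11).
For each evaluation point α_i, compute m(α_i) mod 11:
  α_1 = 8: Horner steps 4 → 5, so m(8) = 5.
  α_2 = 7: Horner steps 4 → 1, so m(7) = 1.
  α_3 = 10: Horner steps 4 → 2, so m(10) = 2.
  α_4 = 3: Horner steps 4 → 7, so m(3) = 7.
Codeword c = [5, 1, 2, 7] ∈ F_11^4.


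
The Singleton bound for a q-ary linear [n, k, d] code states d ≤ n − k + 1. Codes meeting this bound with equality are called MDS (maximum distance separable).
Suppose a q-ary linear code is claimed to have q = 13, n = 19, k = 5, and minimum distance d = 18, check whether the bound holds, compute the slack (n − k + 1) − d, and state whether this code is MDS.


Singleton RHS = n − k + 1 = 15, slack = -3, bound violated (no such code; not MDS).

Singleton bound: d ≤ n − k + 1.
Here n = 19, k = 5, so n − k + 1 = 15.
Given d = 18, check d ≤ 15: NO.
Slack = (n − k + 1) − d = -3.
The slack is negative: d = 18 exceeds n − k + 1 = 15 by 3, so the Singleton bound is violated and no linear [19, 5, 18]_13 code can exist. In particular it is not MDS (MDS requires d = n − k + 1 exactly).
Description: the claimed parameters are [19, 5, 18]_13; such a code would be impossible (violates the Singleton bound).


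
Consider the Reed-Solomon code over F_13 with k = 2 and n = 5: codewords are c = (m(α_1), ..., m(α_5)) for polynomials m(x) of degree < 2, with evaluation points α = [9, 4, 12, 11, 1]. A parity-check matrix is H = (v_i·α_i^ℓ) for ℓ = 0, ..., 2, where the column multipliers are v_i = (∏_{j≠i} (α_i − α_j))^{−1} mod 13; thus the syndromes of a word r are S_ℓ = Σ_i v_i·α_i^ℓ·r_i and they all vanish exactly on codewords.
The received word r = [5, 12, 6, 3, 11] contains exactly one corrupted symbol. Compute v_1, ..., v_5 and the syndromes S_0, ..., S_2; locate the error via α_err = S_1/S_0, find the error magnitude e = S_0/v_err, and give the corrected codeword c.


S = (2, 9, 8), error at position 4, error magnitude e = 6, c = [5, 12, 6, 10, 11].

Step 1: column multipliers v_i = (∏_{j≠i}(α_i − α_j))^{−1} mod 13.
  i = 1 (α = 9): (9−4)(9−12)(9−11)(9−1) = 5·(−3)·(−2)·8 = 240 ≡ 6, so v_1 = 6^{−1} = 11 (mod 13).
  i = 2 (α = 4): (4−9)(4−12)(4−11)(4−1) = (−5)·(−8)·(−7)·3 = −840 ≡ 5, so v_2 = 5^{−1} = 8 (mod 13).
  i = 3 (α = 12): (12−9)(12−4)(12−11)(12−1) = 3·8·1·11 = 264 ≡ 4, so v_3 = 4^{−1} = 10 (mod 13).
  i = 4 (α = 11): (11−9)(11−4)(11−12)(11−1) = 2·7·(−1)·10 = −140 ≡ 3, so v_4 = 3^{−1} = 9 (mod 13).
  i = 5 (α = 1): (1−9)(1−4)(1−12)(1−11) = (−8)·(−3)·(−11)·(−10) = 2640 ≡ 1, so v_5 = 1^{−1} = 1 (mod 13).
  v = [11, 8, 10, 9, 1].
Step 2: syndromes of r = [5, 12, 6, 3, 11] (all sums mod 13).
  S_0 = Σ v_i r_i = 11·5 + 8·12 + 10·6 + 9·3 + 1·11 = 249 ≡ 2.
  S_1 = Σ v_i α_i r_i = 11·9·5 + 8·4·12 + 10·12·6 + 9·11·3 + 1·1·11 = 1907 ≡ 9.
  α_i^2 mod 13 = [3, 3, 1, 4, 1].
  S_2 = Σ v_i α_i^2 r_i = 11·3·5 + 8·3·12 + 10·1·6 + 9·4·3 + 1·1·11 = 632 ≡ 8.
  S = (2, 9, 8) ≠ 0, so r is not a codeword (an error is present).
Step 3: locate the error. For a single error e at position i, S_ℓ = v_i·e·α_i^ℓ, so α_err = S_1/S_0.
  S_0^{−1} = 2^{−1} = 7 (mod 13), so α_err = 9·7 = 63 ≡ 11 = α_4. Error position i = 4.
  Consistency check: S_2/S_1 = 8·3 = 24 ≡ 11 = α_err ✓ (single-error assumption holds).
Step 4: error magnitude e = S_0/v_4 = S_0·∏_{j≠4}(α_4 − α_j) = 2·3 = 6 ≡ 6 (mod 13).
Step 5: correct position 4: c_4 = r_4 − e = 3 − 6 ≡ 10 (mod 13). Hence c = [5, 12, 6, 10, 11].
  Check: interpolating c through the α_i gives m(x) = 2 + 9·x (degree < 2) with m(α_i) = c_i for every i, so c is indeed a codeword.


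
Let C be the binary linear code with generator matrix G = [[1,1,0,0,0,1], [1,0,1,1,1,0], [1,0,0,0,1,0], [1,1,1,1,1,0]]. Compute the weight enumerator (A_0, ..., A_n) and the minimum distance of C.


Weight distribution: A_0 = 1, A_1 = 1, A_2 = 4, A_3 = 4, A_4 = 3, A_5 = 3. Minimum distance d = 1.

Enumerate all 2^4 = 16 messages m ∈ F_2^4.
For each, compute codeword c = mG in F_2^6, then tally its weight.
  m = 0000 → c = 000000, weight = 0.
  m = 1000 → c = 110001, weight = 3.
  m = 0100 → c = 101110, weight = 4.
  m = 1100 → c = 011111, weight = 5.
  m = 0010 → c = 100010, weight = 2.
  m = 1010 → c = 010011, weight = 3.
  m = 0110 → c = 001100, weight = 2.
  m = 1110 → c = 111101, weight = 5.
  m = 0001 → c = 111110, weight = 5.
  m = 1001 → c = 001111, weight = 4.
  m = 0101 → c = 010000, weight = 1.
  m = 1101 → c = 100001, weight = 2.
  m = 0011 → c = 011100, weight = 3.
  m = 1011 → c = 101101, weight = 4.
  m = 0111 → c = 110010, weight = 3.
  m = 1111 → c = 000011, weight = 2.
Tally weights:
  weight 0: 1 codewords.
  weight 1: 1 codewords.
  weight 2: 4 codewords.
  weight 3: 4 codewords.
  weight 4: 3 codewords.
  weight 5: 3 codewords.
Minimum distance d = smallest w > 0 with A_w > 0 = 1.
Sanity: Σ A_w = 16 = 2^4 = 16 ✓.


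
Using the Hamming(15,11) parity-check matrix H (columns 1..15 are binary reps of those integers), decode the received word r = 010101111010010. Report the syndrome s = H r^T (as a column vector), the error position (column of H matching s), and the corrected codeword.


s = (0, 0, 1, 1)^T, error position = 3, corrected codeword c = 011101111010010

Compute s = H r^T mod 2 one row at a time:
  s_1 = 1 + 1 + 0 + 1 + 0 + 0 + 1 + 0 = 4 ≡ 0 (mod 2).
  s_2 = 1 + 0 + 1 + 1 + 0 + 0 + 1 + 0 = 4 ≡ 0 (mod 2).
  s_3 = 1 + 0 + 1 + 1 + 0 + 1 + 1 + 0 = 5 ≡ 1 (mod 2).
  s_4 = 0 + 0 + 0 + 1 + 1 + 1 + 0 + 0 = 3 ≡ 1 (mod 2).
s = (0, 0, 1, 1)^T — this equals column 3 of H (binary 0011), so error is at position 3.
Correct: flip bit 3 of r = 010101111010010 to get c = 011101111010010.


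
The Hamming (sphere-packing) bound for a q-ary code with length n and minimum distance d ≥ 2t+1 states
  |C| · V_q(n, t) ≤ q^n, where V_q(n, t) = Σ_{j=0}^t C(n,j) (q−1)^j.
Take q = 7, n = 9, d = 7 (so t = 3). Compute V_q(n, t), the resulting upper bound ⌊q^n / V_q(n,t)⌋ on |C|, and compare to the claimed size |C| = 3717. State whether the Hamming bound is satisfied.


V_q(n, t) = 19495, q^n = 40353607, Hamming bound = 2069, |C| = 3717 > bound (violated).

Step 1: Compute V_q(n, t) = Σ_{j=0}^3 C(n, j) (q−1)^j.
  j = 0: C(9,0)·(6)^0 = 1·1 = 1.
  j = 1: C(9,1)·(6)^1 = 9·6 = 54.
  j = 2: C(9,2)·(6)^2 = 36·36 = 1296.
  j = 3: C(9,3)·(6)^3 = 84·216 = 18144.
  V_q(n, t) = 1 + 54 + 1296 + 18144 = 19495.
Step 2: q^n = 7^9 = 40353607.
Step 3: Hamming bound ⌊q^n / V_q(n,t)⌋ = ⌊40353607/19495⌋ = 2069.
Step 4: Compare |C| = 3717 to 2069: violated.
The claimed |C| lies above the Hamming bound, so no 7-ary code of length 9 with d ≥ 7 can have 3717 codewords.


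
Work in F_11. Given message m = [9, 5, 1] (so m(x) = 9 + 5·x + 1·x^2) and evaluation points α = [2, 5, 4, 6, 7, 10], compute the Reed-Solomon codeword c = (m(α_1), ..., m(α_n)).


c = [1, 4, 1, 9, 5, 5]

Message polynomial: m(x) = 9 + 5·x + 1·x^2 (mod 11).
For each evaluation point α_i, compute m(α_i) mod 11:
  α_1 = 2: Horner steps 1 → 7 → 1, so m(2) = 1.
  α_2 = 5: Horner steps 1 → 10 → 4, so m(5) = 4.
  α_3 = 4: Horner steps 1 → 9 → 1, so m(4) = 1.
  α_4 = 6: Horner steps 1 → 0 → 9, so m(6) = 9.
  α_5 = 7: Horner steps 1 → 1 → 5, so m(7) = 5.
  α_6 = 10: Horner steps 1 → 4 → 5, so m(10) = 5.
Codeword c = [1, 4, 1, 9, 5, 5] ∈ F_11^6.


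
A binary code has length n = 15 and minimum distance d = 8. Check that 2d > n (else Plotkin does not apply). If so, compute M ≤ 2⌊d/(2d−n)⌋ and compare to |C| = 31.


Plotkin bound M ≤ 16; given |C| = 31 > bound (violated).

Check applicability: 2d = 16, n = 15.
2d − n = 1 > 0, so Plotkin applies.
Compute d/(2d−n) = 8/1 ≈ 8.0000.
⌊d/(2d−n)⌋ = 8.
Plotkin bound: M ≤ 2·8 = 16.
Given |C| = 31, check: VIOLATED.
This |C| is above the Plotkin bound, so no binary code with n = 15, d = 8 and 31 codewords exists.


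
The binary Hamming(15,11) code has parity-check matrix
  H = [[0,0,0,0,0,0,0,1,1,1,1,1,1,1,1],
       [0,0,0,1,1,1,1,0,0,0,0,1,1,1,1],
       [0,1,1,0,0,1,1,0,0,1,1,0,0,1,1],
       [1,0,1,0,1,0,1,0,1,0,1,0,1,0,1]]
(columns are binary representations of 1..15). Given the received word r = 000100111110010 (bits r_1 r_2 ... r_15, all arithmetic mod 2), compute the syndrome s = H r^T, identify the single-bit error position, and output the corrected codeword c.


s = (1, 1, 0, 1)^T, error position = 13, corrected codeword c = 000100111110110

Compute s = H r^T mod 2 one row at a time:
  s_1 = 1 + 1 + 1 + 1 + 0 + 0 + 1 + 0 = 5 ≡ 1 (mod 2).
  s_2 = 1 + 0 + 0 + 1 + 0 + 0 + 1 + 0 = 3 ≡ 1 (mod 2).
  s_3 = 0 + 0 + 0 + 1 + 1 + 1 + 1 + 0 = 4 ≡ 0 (mod 2).
  s_4 = 0 + 0 + 0 + 1 + 1 + 1 + 0 + 0 = 3 ≡ 1 (mod 2).
s = (1, 1, 0, 1)^T — this equals column 13 of H (binary 1101), so error is at position 13.
Correct: flip bit 13 of r = 000100111110010 to get c = 000100111110110.


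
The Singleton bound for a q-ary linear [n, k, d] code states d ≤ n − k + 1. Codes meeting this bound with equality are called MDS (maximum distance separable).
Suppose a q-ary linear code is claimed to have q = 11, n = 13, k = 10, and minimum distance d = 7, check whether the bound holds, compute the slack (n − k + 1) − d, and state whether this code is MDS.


Singleton RHS = n − k + 1 = 4, slack = -3, bound violated (no such code; not MDS).

Singleton bound: d ≤ n − k + 1.
Here n = 13, k = 10, so n − k + 1 = 4.
Given d = 7, check d ≤ 4: NO.
Slack = (n − k + 1) − d = -3.
The slack is negative: d = 7 exceeds n − k + 1 = 4 by 3, so the Singleton bound is violated and no linear [13, 10, 7]_11 code can exist. In particular it is not MDS (MDS requires d = n − k + 1 exactly).
Description: the claimed parameters are [13, 10, 7]_11; such a code would be impossible (violates the Singleton bound).


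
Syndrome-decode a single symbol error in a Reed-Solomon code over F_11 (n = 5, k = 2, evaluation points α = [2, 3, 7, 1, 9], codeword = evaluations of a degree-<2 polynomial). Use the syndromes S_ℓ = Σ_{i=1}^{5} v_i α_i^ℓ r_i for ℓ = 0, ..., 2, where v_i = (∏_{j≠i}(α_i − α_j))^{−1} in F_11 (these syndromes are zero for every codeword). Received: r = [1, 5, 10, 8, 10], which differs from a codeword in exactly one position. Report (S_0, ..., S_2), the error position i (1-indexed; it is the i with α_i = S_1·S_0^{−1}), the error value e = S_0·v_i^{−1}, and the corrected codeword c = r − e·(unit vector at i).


S = (3, 5, 1), error at position 5, error magnitude e = 3, c = [1, 5, 10, 8, 7].

Step 1: column multipliers v_i = (∏_{j≠i}(α_i − α_j))^{−1} mod 11.
  i = 1 (α = 2): (2−3)(2−7)(2−1)(2−9) = (−1)·(−5)·1·(−7) = −35 ≡ 9, so v_1 = 9^{−1} = 5 (mod 11).
  i = 2 (α = 3): (3−2)(3−7)(3−1)(3−9) = 1·(−4)·2·(−6) = 48 ≡ 4, so v_2 = 4^{−1} = 3 (mod 11).
  i = 3 (α = 7): (7−2)(7−3)(7−1)(7−9) = 5·4·6·(−2) = −240 ≡ 2, so v_3 = 2^{−1} = 6 (mod 11).
  i = 4 (α = 1): (1−2)(1−3)(1−7)(1−9) = (−1)·(−2)·(−6)·(−8) = 96 ≡ 8, so v_4 = 8^{−1} = 7 (mod 11).
  i = 5 (α = 9): (9−2)(9−3)(9−7)(9−1) = 7·6·2·8 = 672 ≡ 1, so v_5 = 1^{−1} = 1 (mod 11).
  v = [5, 3, 6, 7, 1].
Step 2: syndromes of r = [1, 5, 10, 8, 10] (all sums mod 11).
  S_0 = Σ v_i r_i = 5·1 + 3·5 + 6·10 + 7·8 + 1·10 = 146 ≡ 3.
  S_1 = Σ v_i α_i r_i = 5·2·1 + 3·3·5 + 6·7·10 + 7·1·8 + 1·9·10 = 621 ≡ 5.
  α_i^2 mod 11 = [4, 9, 5, 1, 4].
  S_2 = Σ v_i α_i^2 r_i = 5·4·1 + 3·9·5 + 6·5·10 + 7·1·8 + 1·4·10 = 551 ≡ 1.
  S = (3, 5, 1) ≠ 0, so r is not a codeword (an error is present).
Step 3: locate the error. For a single error e at position i, S_ℓ = v_i·e·α_i^ℓ, so α_err = S_1/S_0.
  S_0^{−1} = 3^{−1} = 4 (mod 11), so α_err = 5·4 = 20 ≡ 9 = α_5. Error position i = 5.
  Consistency check: S_2/S_1 = 1·9 = 9 ≡ 9 = α_err ✓ (single-error assumption holds).
Step 4: error magnitude e = S_0/v_5 = S_0·∏_{j≠5}(α_5 − α_j) = 3·1 = 3 ≡ 3 (mod 11).
Step 5: correct position 5: c_5 = r_5 − e = 10 − 3 ≡ 7 (mod 11). Hence c = [1, 5, 10, 8, 7].
  Check: interpolating c through the α_i gives m(x) = 4 + 4·x (degree < 2) with m(α_i) = c_i for every i, so c is indeed a codeword.


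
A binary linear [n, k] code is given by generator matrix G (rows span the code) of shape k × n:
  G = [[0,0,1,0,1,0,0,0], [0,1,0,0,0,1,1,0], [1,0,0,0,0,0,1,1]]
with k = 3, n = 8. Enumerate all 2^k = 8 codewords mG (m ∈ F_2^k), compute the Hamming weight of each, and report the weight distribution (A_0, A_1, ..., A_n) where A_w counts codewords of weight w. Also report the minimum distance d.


Weight distribution: A_0 = 1, A_2 = 1, A_3 = 2, A_4 = 1, A_5 = 2, A_6 = 1. Minimum distance d = 2.

Enumerate all 2^3 = 8 messages m ∈ F_2^3.
For each, compute codeword c = mG in F_2^8, then tally its weight.
  m = 000 → c = 00000000, weight = 0.
  m = 100 → c = 00101000, weight = 2.
  m = 010 → c = 01000110, weight = 3.
  m = 110 → c = 01101110, weight = 5.
  m = 001 → c = 10000011, weight = 3.
  m = 101 → c = 10101011, weight = 5.
  m = 011 → c = 11000101, weight = 4.
  m = 111 → c = 11101101, weight = 6.
Tally weights:
  weight 0: 1 codewords.
  weight 2: 1 codewords.
  weight 3: 2 codewords.
  weight 4: 1 codewords.
  weight 5: 2 codewords.
  weight 6: 1 codewords.
Minimum distance d = smallest w > 0 with A_w > 0 = 2.
Sanity: Σ A_w = 8 = 2^3 = 8 ✓.


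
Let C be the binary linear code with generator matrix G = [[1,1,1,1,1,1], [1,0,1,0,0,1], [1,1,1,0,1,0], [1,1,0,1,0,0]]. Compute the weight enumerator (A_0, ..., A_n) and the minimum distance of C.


Weight distribution: A_0 = 1, A_2 = 3, A_3 = 8, A_4 = 3, A_6 = 1. Minimum distance d = 2.

Enumerate all 2^4 = 16 messages m ∈ F_2^4.
For each, compute codeword c = mG in F_2^6, then tally its weight.
  m = 0000 → c = 000000, weight = 0.
  m = 1000 → c = 111111, weight = 6.
  m = 0100 → c = 101001, weight = 3.
  m = 1100 → c = 010110, weight = 3.
  m = 0010 → c = 111010, weight = 4.
  m = 1010 → c = 000101, weight = 2.
  m = 0110 → c = 010011, weight = 3.
  m = 1110 → c = 101100, weight = 3.
  m = 0001 → c = 110100, weight = 3.
  m = 1001 → c = 001011, weight = 3.
  m = 0101 → c = 011101, weight = 4.
  m = 1101 → c = 100010, weight = 2.
  m = 0011 → c = 001110, weight = 3.
  m = 1011 → c = 110001, weight = 3.
  m = 0111 → c = 100111, weight = 4.
  m = 1111 → c = 011000, weight = 2.
Tally weights:
  weight 0: 1 codewords.
  weight 2: 3 codewords.
  weight 3: 8 codewords.
  weight 4: 3 codewords.
  weight 6: 1 codewords.
Minimum distance d = smallest w > 0 with A_w > 0 = 2.
Sanity: Σ A_w = 16 = 2^4 = 16 ✓.


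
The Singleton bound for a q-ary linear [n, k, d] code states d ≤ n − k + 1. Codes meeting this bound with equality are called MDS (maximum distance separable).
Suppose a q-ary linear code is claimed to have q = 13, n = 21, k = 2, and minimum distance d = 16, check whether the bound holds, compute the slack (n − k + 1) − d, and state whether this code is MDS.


Singleton RHS = n − k + 1 = 20, slack = 4, bound satisfied, not MDS.

Singleton bound: d ≤ n − k + 1.
Here n = 21, k = 2, so n − k + 1 = 20.
Given d = 16, check d ≤ 20: YES.
Slack = (n − k + 1) − d = 4.
The code is NOT MDS (slack = 4 > 0).
Description: the claimed parameters are [21, 2, 16]_13; such a code would be non-MDS.


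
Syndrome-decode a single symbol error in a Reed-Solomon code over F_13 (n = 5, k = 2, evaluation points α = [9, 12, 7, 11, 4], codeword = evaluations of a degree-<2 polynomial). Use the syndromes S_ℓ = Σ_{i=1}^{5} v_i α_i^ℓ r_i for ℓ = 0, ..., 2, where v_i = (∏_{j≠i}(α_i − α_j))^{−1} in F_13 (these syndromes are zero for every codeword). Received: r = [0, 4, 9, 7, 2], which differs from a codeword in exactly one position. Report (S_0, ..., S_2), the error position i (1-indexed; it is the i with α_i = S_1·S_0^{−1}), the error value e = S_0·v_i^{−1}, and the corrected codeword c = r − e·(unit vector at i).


S = (12, 6, 3), error at position 3, error magnitude e = 3, c = [0, 4, 6, 7, 2].

Step 1: column multipliers v_i = (∏_{j≠i}(α_i − α_j))^{−1} mod 13.
  i = 1 (α = 9): (9−12)(9−7)(9−11)(9−4) = (−3)·2·(−2)·5 = 60 ≡ 8, so v_1 = 8^{−1} = 5 (mod 13).
  i = 2 (α = 12): (12−9)(12−7)(12−11)(12−4) = 3·5·1·8 = 120 ≡ 3, so v_2 = 3^{−1} = 9 (mod 13).
  i = 3 (α = 7): (7−9)(7−12)(7−11)(7−4) = (−2)·(−5)·(−4)·3 = −120 ≡ 10, so v_3 = 10^{−1} = 4 (mod 13).
  i = 4 (α = 11): (11−9)(11−12)(11−7)(11−4) = 2·(−1)·4·7 = −56 ≡ 9, so v_4 = 9^{−1} = 3 (mod 13).
  i = 5 (α = 4): (4−9)(4−12)(4−7)(4−11) = (−5)·(−8)·(−3)·(−7) = 840 ≡ 8, so v_5 = 8^{−1} = 5 (mod 13).
  v = [5, 9, 4, 3, 5].
Step 2: syndromes of r = [0, 4, 9, 7, 2] (all sums mod 13).
  S_0 = Σ v_i r_i = 5·0 + 9·4 + 4·9 + 3·7 + 5·2 = 103 ≡ 12.
  S_1 = Σ v_i α_i r_i = 5·9·0 + 9·12·4 + 4·7·9 + 3·11·7 + 5·4·2 = 955 ≡ 6.
  α_i^2 mod 13 = [3, 1, 10, 4, 3].
  S_2 = Σ v_i α_i^2 r_i = 5·3·0 + 9·1·4 + 4·10·9 + 3·4·7 + 5·3·2 = 510 ≡ 3.
  S = (12, 6, 3) ≠ 0, so r is not a codeword (an error is present).
Step 3: locate the error. For a single error e at position i, S_ℓ = v_i·e·α_i^ℓ, so α_err = S_1/S_0.
  S_0^{−1} = 12^{−1} = 12 (mod 13), so α_err = 6·12 = 72 ≡ 7 = α_3. Error position i = 3.
  Consistency check: S_2/S_1 = 3·11 = 33 ≡ 7 = α_err ✓ (single-error assumption holds).
Step 4: error magnitude e = S_0/v_3 = S_0·∏_{j≠3}(α_3 − α_j) = 12·10 = 120 ≡ 3 (mod 13).
Step 5: correct position 3: c_3 = r_3 − e = 9 − 3 ≡ 6 (mod 13). Hence c = [0, 4, 6, 7, 2].
  Check: interpolating c through the α_i gives m(x) = 1 + 10·x (degree < 2) with m(α_i) = c_i for every i, so c is indeed a codeword.


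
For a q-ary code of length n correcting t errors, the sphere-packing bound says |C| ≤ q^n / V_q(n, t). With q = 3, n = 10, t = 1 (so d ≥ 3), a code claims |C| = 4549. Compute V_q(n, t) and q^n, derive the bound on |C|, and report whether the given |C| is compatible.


V_q(n, t) = 21, q^n = 59049, Hamming bound = 2811, |C| = 4549 > bound (violated).

Step 1: Compute V_q(n, t) = Σ_{j=0}^1 C(n, j) (q−1)^j.
  j = 0: C(10,0)·(2)^0 = 1·1 = 1.
  j = 1: C(10,1)·(2)^1 = 10·2 = 20.
  V_q(n, t) = 1 + 20 = 21.
Step 2: q^n = 3^10 = 59049.
Step 3: Hamming bound ⌊q^n / V_q(n,t)⌋ = ⌊59049/21⌋ = 2811.
Step 4: Compare |C| = 4549 to 2811: violated.
The claimed |C| lies above the Hamming bound, so no 3-ary code of length 10 with d ≥ 3 can have 4549 codewords.


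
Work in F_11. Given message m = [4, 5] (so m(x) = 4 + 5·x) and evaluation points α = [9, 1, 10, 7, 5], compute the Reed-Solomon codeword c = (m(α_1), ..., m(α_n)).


c = [5, 9, 10, 6, 7]

Message polynomial: m(x) = 4 + 5·x (mod 11).
For each evaluation point α_i, compute m(α_i) mod 11:
  α_1 = 9: Horner steps 5 → 5, so m(9) = 5.
  α_2 = 1: Horner steps 5 → 9, so m(1) = 9.
  α_3 = 10: Horner steps 5 → 10, so m(10) = 10.
  α_4 = 7: Horner steps 5 → 6, so m(7) = 6.
  α_5 = 5: Horner steps 5 → 7, so m(5) = 7.
Codeword c = [5, 9, 10, 6, 7] ∈ F_11^5.


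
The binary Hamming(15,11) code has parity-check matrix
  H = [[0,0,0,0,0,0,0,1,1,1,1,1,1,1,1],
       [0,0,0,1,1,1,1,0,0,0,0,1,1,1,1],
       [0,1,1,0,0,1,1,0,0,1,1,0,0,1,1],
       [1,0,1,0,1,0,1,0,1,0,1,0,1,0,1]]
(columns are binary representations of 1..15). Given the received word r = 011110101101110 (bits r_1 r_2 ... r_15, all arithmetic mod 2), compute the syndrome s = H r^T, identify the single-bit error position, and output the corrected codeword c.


s = (1, 0, 1, 1)^T, error position = 11, corrected codeword c = 011110101111110

Compute s = H r^T mod 2 one row at a time:
  s_1 = 0 + 1 + 1 + 0 + 1 + 1 + 1 + 0 = 5 ≡ 1 (mod 2).
  s_2 = 1 + 1 + 0 + 1 + 1 + 1 + 1 + 0 = 6 ≡ 0 (mod 2).
  s_3 = 1 + 1 + 0 + 1 + 1 + 0 + 1 + 0 = 5 ≡ 1 (mod 2).
  s_4 = 0 + 1 + 1 + 1 + 1 + 0 + 1 + 0 = 5 ≡ 1 (mod 2).
s = (1, 0, 1, 1)^T — this equals column 11 of H (binary 1011), so error is at position 11.
Correct: flip bit 11 of r = 011110101101110 to get c = 011110101111110.


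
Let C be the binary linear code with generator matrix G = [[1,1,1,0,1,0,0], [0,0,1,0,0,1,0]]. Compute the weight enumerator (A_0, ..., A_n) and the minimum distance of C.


Weight distribution: A_0 = 1, A_2 = 1, A_4 = 2. Minimum distance d = 2.

Enumerate all 2^2 = 4 messages m ∈ F_2^2.
For each, compute codeword c = mG in F_2^7, then tally its weight.
  m = 00 → c = 0000000, weight = 0.
  m = 10 → c = 1110100, weight = 4.
  m = 01 → c = 0010010, weight = 2.
  m = 11 → c = 1100110, weight = 4.
Tally weights:
  weight 0: 1 codewords.
  weight 2: 1 codewords.
  weight 4: 2 codewords.
Minimum distance d = smallest w > 0 with A_w > 0 = 2.
Sanity: Σ A_w = 4 = 2^2 = 4 ✓.


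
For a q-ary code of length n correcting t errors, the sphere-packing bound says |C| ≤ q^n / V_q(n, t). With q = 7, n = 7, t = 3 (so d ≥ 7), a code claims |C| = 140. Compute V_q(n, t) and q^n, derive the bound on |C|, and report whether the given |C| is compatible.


V_q(n, t) = 8359, q^n = 823543, Hamming bound = 98, |C| = 140 > bound (violated).

Step 1: Compute V_q(n, t) = Σ_{j=0}^3 C(n, j) (q−1)^j.
  j = 0: C(7,0)·(6)^0 = 1·1 = 1.
  j = 1: C(7,1)·(6)^1 = 7·6 = 42.
  j = 2: C(7,2)·(6)^2 = 21·36 = 756.
  j = 3: C(7,3)·(6)^3 = 35·216 = 7560.
  V_q(n, t) = 1 + 42 + 756 + 7560 = 8359.
Step 2: q^n = 7^7 = 823543.
Step 3: Hamming bound ⌊q^n / V_q(n,t)⌋ = ⌊823543/8359⌋ = 98.
Step 4: Compare |C| = 140 to 98: violated.
The claimed |C| lies above the Hamming bound, so no 7-ary code of length 7 with d ≥ 7 can have 140 codewords.


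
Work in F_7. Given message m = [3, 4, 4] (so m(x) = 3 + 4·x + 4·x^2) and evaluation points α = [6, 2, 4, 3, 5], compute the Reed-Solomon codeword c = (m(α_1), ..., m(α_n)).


c = [3, 6, 6, 2, 4]

Message polynomial: m(x) = 3 + 4·x + 4·x^2 (mod 7).
For each evaluation point α_i, compute m(α_i) mod 7:
  α_1 = 6: Horner steps 4 → 0 → 3, so m(6) = 3.
  α_2 = 2: Horner steps 4 → 5 → 6, so m(2) = 6.
  α_3 = 4: Horner steps 4 → 6 → 6, so m(4) = 6.
  α_4 = 3: Horner steps 4 → 2 → 2, so m(3) = 2.
  α_5 = 5: Horner steps 4 → 3 → 4, so m(5) = 4.
Codeword c = [3, 6, 6, 2, 4] ∈ F_7^5.


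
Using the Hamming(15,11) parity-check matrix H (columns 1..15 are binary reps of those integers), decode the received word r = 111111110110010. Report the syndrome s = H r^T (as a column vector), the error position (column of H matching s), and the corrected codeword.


s = (0, 1, 1, 1)^T, error position = 7, corrected codeword c = 111111010110010

Compute s = H r^T mod 2 one row at a time:
  s_1 = 1 + 0 + 1 + 1 + 0 + 0 + 1 + 0 = 4 ≡ 0 (mod 2).
  s_2 = 1 + 1 + 1 + 1 + 0 + 0 + 1 + 0 = 5 ≡ 1 (mod 2).
  s_3 = 1 + 1 + 1 + 1 + 1 + 1 + 1 + 0 = 7 ≡ 1 (mod 2).
  s_4 = 1 + 1 + 1 + 1 + 0 + 1 + 0 + 0 = 5 ≡ 1 (mod 2).
s = (0, 1, 1, 1)^T — this equals column 7 of H (binary 0111), so error is at position 7.
Correct: flip bit 7 of r = 111111110110010 to get c = 111111010110010.


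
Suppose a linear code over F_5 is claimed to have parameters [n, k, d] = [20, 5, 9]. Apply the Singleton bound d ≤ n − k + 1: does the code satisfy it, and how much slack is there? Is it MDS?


Singleton RHS = n − k + 1 = 16, slack = 7, bound satisfied, not MDS.

Singleton bound: d ≤ n − k + 1.
Here n = 20, k = 5, so n − k + 1 = 16.
Given d = 9, check d ≤ 16: YES.
Slack = (n − k + 1) − d = 7.
The code is NOT MDS (slack = 7 > 0).
Description: the claimed parameters are [20, 5, 9]_5; such a code would be non-MDS.


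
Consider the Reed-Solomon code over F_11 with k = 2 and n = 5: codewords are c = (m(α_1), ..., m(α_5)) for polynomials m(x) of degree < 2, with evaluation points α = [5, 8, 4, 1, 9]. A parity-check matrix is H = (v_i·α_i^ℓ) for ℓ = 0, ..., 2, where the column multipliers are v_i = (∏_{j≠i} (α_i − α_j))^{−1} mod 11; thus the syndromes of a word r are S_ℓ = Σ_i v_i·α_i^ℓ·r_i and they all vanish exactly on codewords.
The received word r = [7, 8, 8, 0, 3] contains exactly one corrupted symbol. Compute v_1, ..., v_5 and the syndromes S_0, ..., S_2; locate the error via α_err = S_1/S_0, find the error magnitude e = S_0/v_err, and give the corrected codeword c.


S = (1, 8, 9), error at position 2, error magnitude e = 4, c = [7, 4, 8, 0, 3].

Step 1: column multipliers v_i = (∏_{j≠i}(α_i − α_j))^{−1} mod 11.
  i = 1 (α = 5): (5−8)(5−4)(5−1)(5−9) = (−3)·1·4·(−4) = 48 ≡ 4, so v_1 = 4^{−1} = 3 (mod 11).
  i = 2 (α = 8): (8−5)(8−4)(8−1)(8−9) = 3·4·7·(−1) = −84 ≡ 4, so v_2 = 4^{−1} = 3 (mod 11).
  i = 3 (α = 4): (4−5)(4−8)(4−1)(4−9) = (−1)·(−4)·3·(−5) = −60 ≡ 6, so v_3 = 6^{−1} = 2 (mod 11).
  i = 4 (α = 1): (1−5)(1−8)(1−4)(1−9) = (−4)·(−7)·(−3)·(−8) = 672 ≡ 1, so v_4 = 1^{−1} = 1 (mod 11).
  i = 5 (α = 9): (9−5)(9−8)(9−4)(9−1) = 4·1·5·8 = 160 ≡ 6, so v_5 = 6^{−1} = 2 (mod 11).
  v = [3, 3, 2, 1, 2].
Step 2: syndromes of r = [7, 8, 8, 0, 3] (all sums mod 11).
  S_0 = Σ v_i r_i = 3·7 + 3·8 + 2·8 + 1·0 + 2·3 = 67 ≡ 1.
  S_1 = Σ v_i α_i r_i = 3·5·7 + 3·8·8 + 2·4·8 + 1·1·0 + 2·9·3 = 415 ≡ 8.
  α_i^2 mod 11 = [3, 9, 5, 1, 4].
  S_2 = Σ v_i α_i^2 r_i = 3·3·7 + 3·9·8 + 2·5·8 + 1·1·0 + 2·4·3 = 383 ≡ 9.
  S = (1, 8, 9) ≠ 0, so r is not a codeword (an error is present).
Step 3: locate the error. For a single error e at position i, S_ℓ = v_i·e·α_i^ℓ, so α_err = S_1/S_0.
  S_0^{−1} = 1^{−1} = 1 (mod 11), so α_err = 8·1 = 8 ≡ 8 = α_2. Error position i = 2.
  Consistency check: S_2/S_1 = 9·7 = 63 ≡ 8 = α_err ✓ (single-error assumption holds).
Step 4: error magnitude e = S_0/v_2 = S_0·∏_{j≠2}(α_2 − α_j) = 1·4 = 4 ≡ 4 (mod 11).
Step 5: correct position 2: c_2 = r_2 − e = 8 − 4 ≡ 4 (mod 11). Hence c = [7, 4, 8, 0, 3].
  Check: interpolating c through the α_i gives m(x) = 1 + 10·x (degree < 2) with m(α_i) = c_i for every i, so c is indeed a codeword.


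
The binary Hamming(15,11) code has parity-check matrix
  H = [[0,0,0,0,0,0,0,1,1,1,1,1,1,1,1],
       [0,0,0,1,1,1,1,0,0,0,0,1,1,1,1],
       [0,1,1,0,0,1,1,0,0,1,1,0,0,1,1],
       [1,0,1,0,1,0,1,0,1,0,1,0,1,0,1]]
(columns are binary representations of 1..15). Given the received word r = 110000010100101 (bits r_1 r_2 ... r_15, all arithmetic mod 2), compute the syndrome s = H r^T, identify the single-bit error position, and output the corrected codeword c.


s = (0, 0, 1, 1)^T, error position = 3, corrected codeword c = 111000010100101

Compute s = H r^T mod 2 one row at a time:
  s_1 = 1 + 0 + 1 + 0 + 0 + 1 + 0 + 1 = 4 ≡ 0 (mod 2).
  s_2 = 0 + 0 + 0 + 0 + 0 + 1 + 0 + 1 = 2 ≡ 0 (mod 2).
  s_3 = 1 + 0 + 0 + 0 + 1 + 0 + 0 + 1 = 3 ≡ 1 (mod 2).
  s_4 = 1 + 0 + 0 + 0 + 0 + 0 + 1 + 1 = 3 ≡ 1 (mod 2).
s = (0, 0, 1, 1)^T — this equals column 3 of H (binary 0011), so error is at position 3.
Correct: flip bit 3 of r = 110000010100101 to get c = 111000010100101.


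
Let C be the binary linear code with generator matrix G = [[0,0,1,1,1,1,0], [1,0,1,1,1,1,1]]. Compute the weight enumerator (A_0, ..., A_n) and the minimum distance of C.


Weight distribution: A_0 = 1, A_2 = 1, A_4 = 1, A_6 = 1. Minimum distance d = 2.

Enumerate all 2^2 = 4 messages m ∈ F_2^2.
For each, compute codeword c = mG in F_2^7, then tally its weight.
  m = 00 → c = 0000000, weight = 0.
  m = 10 → c = 0011110, weight = 4.
  m = 01 → c = 1011111, weight = 6.
  m = 11 → c = 1000001, weight = 2.
Tally weights:
  weight 0: 1 codewords.
  weight 2: 1 codewords.
  weight 4: 1 codewords.
  weight 6: 1 codewords.
Minimum distance d = smallest w > 0 with A_w > 0 = 2.
Sanity: Σ A_w = 4 = 2^2 = 4 ✓.


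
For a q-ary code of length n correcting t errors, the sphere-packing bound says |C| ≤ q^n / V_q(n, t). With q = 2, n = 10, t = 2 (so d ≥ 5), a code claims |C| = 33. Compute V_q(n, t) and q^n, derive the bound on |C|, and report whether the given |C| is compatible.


V_q(n, t) = 56, q^n = 1024, Hamming bound = 18, |C| = 33 > bound (violated).

Step 1: Compute V_q(n, t) = Σ_{j=0}^2 C(n, j) (q−1)^j.
  j = 0: C(10,0)·(1)^0 = 1·1 = 1.
  j = 1: C(10,1)·(1)^1 = 10·1 = 10.
  j = 2: C(10,2)·(1)^2 = 45·1 = 45.
  V_q(n, t) = 1 + 10 + 45 = 56.
Step 2: q^n = 2^10 = 1024.
Step 3: Hamming bound ⌊q^n / V_q(n,t)⌋ = ⌊1024/56⌋ = 18.
Step 4: Compare |C| = 33 to 18: violated.
The claimed |C| lies above the Hamming bound, so no 2-ary code of length 10 with d ≥ 5 can have 33 codewords.


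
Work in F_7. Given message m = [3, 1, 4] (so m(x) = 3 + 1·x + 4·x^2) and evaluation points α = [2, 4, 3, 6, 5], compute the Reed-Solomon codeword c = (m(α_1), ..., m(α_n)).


c = [0, 1, 0, 6, 3]

Message polynomial: m(x) = 3 + 1·x + 4·x^2 (mod 7).
For each evaluation point α_i, compute m(α_i) mod 7:
  α_1 = 2: Horner steps 4 → 2 → 0, so m(2) = 0.
  α_2 = 4: Horner steps 4 → 3 → 1, so m(4) = 1.
  α_3 = 3: Horner steps 4 → 6 → 0, so m(3) = 0.
  α_4 = 6: Horner steps 4 → 4 → 6, so m(6) = 6.
  α_5 = 5: Horner steps 4 → 0 → 3, so m(5) = 3.
Codeword c = [0, 1, 0, 6, 3] ∈ F_7^5.


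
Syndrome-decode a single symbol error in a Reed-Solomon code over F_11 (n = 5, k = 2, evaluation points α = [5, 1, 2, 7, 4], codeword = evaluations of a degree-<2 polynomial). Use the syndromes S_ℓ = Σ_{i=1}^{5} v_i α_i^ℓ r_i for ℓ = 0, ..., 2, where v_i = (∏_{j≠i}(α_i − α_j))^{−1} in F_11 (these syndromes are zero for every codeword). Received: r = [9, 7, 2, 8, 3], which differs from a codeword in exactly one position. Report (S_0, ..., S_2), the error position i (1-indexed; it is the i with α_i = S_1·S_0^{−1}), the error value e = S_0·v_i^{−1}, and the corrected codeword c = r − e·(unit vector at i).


S = (5, 2, 3), error at position 4, error magnitude e = 9, c = [9, 7, 2, 10, 3].

Step 1: column multipliers v_i = (∏_{j≠i}(α_i − α_j))^{−1} mod 11.
  i = 1 (α = 5): (5−1)(5−2)(5−7)(5−4) = 4·3·(−2)·1 = −24 ≡ 9, so v_1 = 9^{−1} = 5 (mod 11).
  i = 2 (α = 1): (1−5)(1−2)(1−7)(1−4) = (−4)·(−1)·(−6)·(−3) = 72 ≡ 6, so v_2 = 6^{−1} = 2 (mod 11).
  i = 3 (α = 2): (2−5)(2−1)(2−7)(2−4) = (−3)·1·(−5)·(−2) = −30 ≡ 3, so v_3 = 3^{−1} = 4 (mod 11).
  i = 4 (α = 7): (7−5)(7−1)(7−2)(7−4) = 2·6·5·3 = 180 ≡ 4, so v_4 = 4^{−1} = 3 (mod 11).
  i = 5 (α = 4): (4−5)(4−1)(4−2)(4−7) = (−1)·3·2·(−3) = 18 ≡ 7, so v_5 = 7^{−1} = 8 (mod 11).
  v = [5, 2, 4, 3, 8].
Step 2: syndromes of r = [9, 7, 2, 8, 3] (all sums mod 11).
  S_0 = Σ v_i r_i = 5·9 + 2·7 + 4·2 + 3·8 + 8·3 = 115 ≡ 5.
  S_1 = Σ v_i α_i r_i = 5·5·9 + 2·1·7 + 4·2·2 + 3·7·8 + 8·4·3 = 519 ≡ 2.
  α_i^2 mod 11 = [3, 1, 4, 5, 5].
  S_2 = Σ v_i α_i^2 r_i = 5·3·9 + 2·1·7 + 4·4·2 + 3·5·8 + 8·5·3 = 421 ≡ 3.
  S = (5, 2, 3) ≠ 0, so r is not a codeword (an error is present).
Step 3: locate the error. For a single error e at position i, S_ℓ = v_i·e·α_i^ℓ, so α_err = S_1/S_0.
  S_0^{−1} = 5^{−1} = 9 (mod 11), so α_err = 2·9 = 18 ≡ 7 = α_4. Error position i = 4.
  Consistency check: S_2/S_1 = 3·6 = 18 ≡ 7 = α_err ✓ (single-error assumption holds).
Step 4: error magnitude e = S_0/v_4 = S_0·∏_{j≠4}(α_4 − α_j) = 5·4 = 20 ≡ 9 (mod 11).
Step 5: correct position 4: c_4 = r_4 − e = 8 − 9 ≡ 10 (mod 11). Hence c = [9, 7, 2, 10, 3].
  Check: interpolating c through the α_i gives m(x) = 1 + 6·x (degree < 2) with m(α_i) = c_i for every i, so c is indeed a codeword.


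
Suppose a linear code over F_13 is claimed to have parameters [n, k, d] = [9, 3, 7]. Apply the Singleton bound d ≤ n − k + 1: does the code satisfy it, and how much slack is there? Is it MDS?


Singleton RHS = n − k + 1 = 7, slack = 0, bound satisfied, MDS.

Singleton bound: d ≤ n − k + 1.
Here n = 9, k = 3, so n − k + 1 = 7.
Given d = 7, check d ≤ 7: YES.
Slack = (n − k + 1) − d = 0.
The code is MDS (slack = 0).
Description: the claimed parameters are [9, 3, 7]_13; such a code would be MDS (meets Singleton bound).


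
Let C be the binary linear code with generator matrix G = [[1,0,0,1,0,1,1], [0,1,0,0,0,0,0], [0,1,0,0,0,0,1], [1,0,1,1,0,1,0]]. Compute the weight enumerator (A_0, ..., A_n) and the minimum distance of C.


Weight distribution: A_0 = 1, A_1 = 3, A_2 = 3, A_3 = 2, A_4 = 3, A_5 = 3, A_6 = 1. Minimum distance d = 1.

Enumerate all 2^4 = 16 messages m ∈ F_2^4.
For each, compute codeword c = mG in F_2^7, then tally its weight.
  m = 0000 → c = 0000000, weight = 0.
  m = 1000 → c = 1001011, weight = 4.
  m = 0100 → c = 0100000, weight = 1.
  m = 1100 → c = 1101011, weight = 5.
  m = 0010 → c = 0100001, weight = 2.
  m = 1010 → c = 1101010, weight = 4.
  m = 0110 → c = 0000001, weight = 1.
  m = 1110 → c = 1001010, weight = 3.
  m = 0001 → c = 1011010, weight = 4.
  m = 1001 → c = 0010001, weight = 2.
  m = 0101 → c = 1111010, weight = 5.
  m = 1101 → c = 0110001, weight = 3.
  m = 0011 → c = 1111011, weight = 6.
  m = 1011 → c = 0110000, weight = 2.
  m = 0111 → c = 1011011, weight = 5.
  m = 1111 → c = 0010000, weight = 1.
Tally weights:
  weight 0: 1 codewords.
  weight 1: 3 codewords.
  weight 2: 3 codewords.
  weight 3: 2 codewords.
  weight 4: 3 codewords.
  weight 5: 3 codewords.
  weight 6: 1 codewords.
Minimum distance d = smallest w > 0 with A_w > 0 = 1.
Sanity: Σ A_w = 16 = 2^4 = 16 ✓.


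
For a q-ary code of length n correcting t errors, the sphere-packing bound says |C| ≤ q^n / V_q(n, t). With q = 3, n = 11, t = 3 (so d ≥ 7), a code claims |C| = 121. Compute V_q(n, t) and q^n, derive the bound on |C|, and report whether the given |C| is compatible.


V_q(n, t) = 1563, q^n = 177147, Hamming bound = 113, |C| = 121 > bound (violated).

Step 1: Compute V_q(n, t) = Σ_{j=0}^3 C(n, j) (q−1)^j.
  j = 0: C(11,0)·(2)^0 = 1·1 = 1.
  j = 1: C(11,1)·(2)^1 = 11·2 = 22.
  j = 2: C(11,2)·(2)^2 = 55·4 = 220.
  j = 3: C(11,3)·(2)^3 = 165·8 = 1320.
  V_q(n, t) = 1 + 22 + 220 + 1320 = 1563.
Step 2: q^n = 3^11 = 177147.
Step 3: Hamming bound ⌊q^n / V_q(n,t)⌋ = ⌊177147/1563⌋ = 113.
Step 4: Compare |C| = 121 to 113: violated.
The claimed |C| lies above the Hamming bound, so no 3-ary code of length 11 with d ≥ 7 can have 121 codewords.


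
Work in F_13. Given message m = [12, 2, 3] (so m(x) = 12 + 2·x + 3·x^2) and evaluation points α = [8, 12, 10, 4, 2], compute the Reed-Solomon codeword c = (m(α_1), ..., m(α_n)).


c = [12, 0, 7, 3, 2]

Message polynomial: m(x) = 12 + 2·x + 3·x^2 (mod 13).
For each evaluation point α_i, compute m(α_i) mod 13:
  α_1 = 8: Horner steps 3 → 0 → 12, so m(8) = 12.
  α_2 = 12: Horner steps 3 → 12 → 0, so m(12) = 0.
  α_3 = 10: Horner steps 3 → 6 → 7, so m(10) = 7.
  α_4 = 4: Horner steps 3 → 1 → 3, so m(4) = 3.
  α_5 = 2: Horner steps 3 → 8 → 2, so m(2) = 2.
Codeword c = [12, 0, 7, 3, 2] ∈ F_13^5.


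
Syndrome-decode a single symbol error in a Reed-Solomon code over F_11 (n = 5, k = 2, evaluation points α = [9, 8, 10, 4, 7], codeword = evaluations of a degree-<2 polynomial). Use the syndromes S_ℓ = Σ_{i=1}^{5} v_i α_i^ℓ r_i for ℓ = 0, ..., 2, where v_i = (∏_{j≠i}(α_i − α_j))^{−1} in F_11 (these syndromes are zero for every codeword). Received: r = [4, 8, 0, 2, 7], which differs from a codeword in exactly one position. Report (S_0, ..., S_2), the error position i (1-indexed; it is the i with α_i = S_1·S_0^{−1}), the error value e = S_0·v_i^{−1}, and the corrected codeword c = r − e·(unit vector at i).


S = (7, 5, 2), error at position 5, error magnitude e = 6, c = [4, 8, 0, 2, 1].

Step 1: column multipliers v_i = (∏_{j≠i}(α_i − α_j))^{−1} mod 11.
  i = 1 (α = 9): (9−8)(9−10)(9−4)(9−7) = 1·(−1)·5·2 = −10 ≡ 1, so v_1 = 1^{−1} = 1 (mod 11).
  i = 2 (α = 8): (8−9)(8−10)(8−4)(8−7) = (−1)·(−2)·4·1 = 8 ≡ 8, so v_2 = 8^{−1} = 7 (mod 11).
  i = 3 (α = 10): (10−9)(10−8)(10−4)(10−7) = 1·2·6·3 = 36 ≡ 3, so v_3 = 3^{−1} = 4 (mod 11).
  i = 4 (α = 4): (4−9)(4−8)(4−10)(4−7) = (−5)·(−4)·(−6)·(−3) = 360 ≡ 8, so v_4 = 8^{−1} = 7 (mod 11).
  i = 5 (α = 7): (7−9)(7−8)(7−10)(7−4) = (−2)·(−1)·(−3)·3 = −18 ≡ 4, so v_5 = 4^{−1} = 3 (mod 11).
  v = [1, 7, 4, 7, 3].
Step 2: syndromes of r = [4, 8, 0, 2, 7] (all sums mod 11).
  S_0 = Σ v_i r_i = 1·4 + 7·8 + 4·0 + 7·2 + 3·7 = 95 ≡ 7.
  S_1 = Σ v_i α_i r_i = 1·9·4 + 7·8·8 + 4·10·0 + 7·4·2 + 3·7·7 = 687 ≡ 5.
  α_i^2 mod 11 = [4, 9, 1, 5, 5].
  S_2 = Σ v_i α_i^2 r_i = 1·4·4 + 7·9·8 + 4·1·0 + 7·5·2 + 3·5·7 = 695 ≡ 2.
  S = (7, 5, 2) ≠ 0, so r is not a codeword (an error is present).
Step 3: locate the error. For a single error e at position i, S_ℓ = v_i·e·α_i^ℓ, so α_err = S_1/S_0.
  S_0^{−1} = 7^{−1} = 8 (mod 11), so α_err = 5·8 = 40 ≡ 7 = α_5. Error position i = 5.
  Consistency check: S_2/S_1 = 2·9 = 18 ≡ 7 = α_err ✓ (single-error assumption holds).
Step 4: error magnitude e = S_0/v_5 = S_0·∏_{j≠5}(α_5 − α_j) = 7·4 = 28 ≡ 6 (mod 11).
Step 5: correct position 5: c_5 = r_5 − e = 7 − 6 ≡ 1 (mod 11). Hence c = [4, 8, 0, 2, 1].
  Check: interpolating c through the α_i gives m(x) = 7 + 7·x (degree < 2) with m(α_i) = c_i for every i, so c is indeed a codeword.
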